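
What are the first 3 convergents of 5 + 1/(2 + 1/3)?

5/1, 11/2, 38/7

Using the convergent recurrence p_i = a_i*p_{i-1} + p_{i-2}, q_i = a_i*q_{i-1} + q_{i-2} with p_{-2}=0, p_{-1}=1, q_{-2}=1, q_{-1}=0:
  i=0: a_0=5, p_0 = 5*1 + 0 = 5, q_0 = 5*0 + 1 = 1.
  i=1: a_1=2, p_1 = 2*5 + 1 = 11, q_1 = 2*1 + 0 = 2.
  i=2: a_2=3, p_2 = 3*11 + 5 = 38, q_2 = 3*2 + 1 = 7.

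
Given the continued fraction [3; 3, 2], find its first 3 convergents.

Using the convergent recurrence p_i = a_i*p_{i-1} + p_{i-2}, q_i = a_i*q_{i-1} + q_{i-2} with p_{-2}=0, p_{-1}=1, q_{-2}=1, q_{-1}=0:
  i=0: a_0=3, p_0 = 3*1 + 0 = 3, q_0 = 3*0 + 1 = 1.
  i=1: a_1=3, p_1 = 3*3 + 1 = 10, q_1 = 3*1 + 0 = 3.
  i=2: a_2=2, p_2 = 2*10 + 3 = 23, q_2 = 2*3 + 1 = 7.

3/1, 10/3, 23/7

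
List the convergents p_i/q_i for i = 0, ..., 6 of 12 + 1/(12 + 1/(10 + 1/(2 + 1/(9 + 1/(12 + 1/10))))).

12/1, 145/12, 1462/121, 3069/254, 29083/2407, 352065/29138, 3549733/293787

Using the convergent recurrence p_i = a_i*p_{i-1} + p_{i-2}, q_i = a_i*q_{i-1} + q_{i-2} with p_{-2}=0, p_{-1}=1, q_{-2}=1, q_{-1}=0:
  i=0: a_0=12, p_0 = 12*1 + 0 = 12, q_0 = 12*0 + 1 = 1.
  i=1: a_1=12, p_1 = 12*12 + 1 = 145, q_1 = 12*1 + 0 = 12.
  i=2: a_2=10, p_2 = 10*145 + 12 = 1462, q_2 = 10*12 + 1 = 121.
  i=3: a_3=2, p_3 = 2*1462 + 145 = 3069, q_3 = 2*121 + 12 = 254.
  i=4: a_4=9, p_4 = 9*3069 + 1462 = 29083, q_4 = 9*254 + 121 = 2407.
  i=5: a_5=12, p_5 = 12*29083 + 3069 = 352065, q_5 = 12*2407 + 254 = 29138.
  i=6: a_6=10, p_6 = 10*352065 + 29083 = 3549733, q_6 = 10*29138 + 2407 = 293787.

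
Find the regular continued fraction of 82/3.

[27; 3]

Run the Euclidean algorithm on 82 and 3; the successive quotients are the partial quotients a_0, a_1, ... (each step inverts the fractional part left over by the previous one):
  82 = 27*3 + 1, so a_0 = 27.
  3 = 3*1 + 0, so a_1 = 3.
The remainder reaches 0 after 2 divisions, so the expansion has 2 partial quotients, read off in order.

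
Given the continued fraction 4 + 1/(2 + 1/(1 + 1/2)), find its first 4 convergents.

4/1, 9/2, 13/3, 35/8

Using the convergent recurrence p_i = a_i*p_{i-1} + p_{i-2}, q_i = a_i*q_{i-1} + q_{i-2} with p_{-2}=0, p_{-1}=1, q_{-2}=1, q_{-1}=0:
  i=0: a_0=4, p_0 = 4*1 + 0 = 4, q_0 = 4*0 + 1 = 1.
  i=1: a_1=2, p_1 = 2*4 + 1 = 9, q_1 = 2*1 + 0 = 2.
  i=2: a_2=1, p_2 = 1*9 + 4 = 13, q_2 = 1*2 + 1 = 3.
  i=3: a_3=2, p_3 = 2*13 + 9 = 35, q_3 = 2*3 + 2 = 8.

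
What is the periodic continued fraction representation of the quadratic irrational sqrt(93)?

Write x_i = (sqrt(93) + m_i)/d_i with (m_0, d_0) = (0, 1). a_0 = floor(sqrt(93)) = 9, since 9^2 = 81 <= 93 < 100 = 10^2.
Iterate m_{i+1} = d_i*a_i - m_i, d_{i+1} = (93 - m_{i+1}^2)/d_i, a_{i+1} = floor((a_0 + m_{i+1})/d_{i+1}):
  m_1 = 1*9 - 0 = 9, d_1 = (93 - 9^2)/1 = 12/1 = 12, a_1 = floor((9 + 9)/12) = 1.
  m_2 = 12*1 - 9 = 3, d_2 = (93 - 3^2)/12 = 84/12 = 7, a_2 = floor((9 + 3)/7) = 1.
  m_3 = 7*1 - 3 = 4, d_3 = (93 - 4^2)/7 = 77/7 = 11, a_3 = floor((9 + 4)/11) = 1.
  m_4 = 11*1 - 4 = 7, d_4 = (93 - 7^2)/11 = 44/11 = 4, a_4 = floor((9 + 7)/4) = 4.
  m_5 = 4*4 - 7 = 9, d_5 = (93 - 9^2)/4 = 12/4 = 3, a_5 = floor((9 + 9)/3) = 6.
  m_6 = 3*6 - 9 = 9, d_6 = (93 - 9^2)/3 = 12/3 = 4, a_6 = floor((9 + 9)/4) = 4.
  m_7 = 4*4 - 9 = 7, d_7 = (93 - 7^2)/4 = 44/4 = 11, a_7 = floor((9 + 7)/11) = 1.
  m_8 = 11*1 - 7 = 4, d_8 = (93 - 4^2)/11 = 77/11 = 7, a_8 = floor((9 + 4)/7) = 1.
  m_9 = 7*1 - 4 = 3, d_9 = (93 - 3^2)/7 = 84/7 = 12, a_9 = floor((9 + 3)/12) = 1.
  m_10 = 12*1 - 3 = 9, d_10 = (93 - 9^2)/12 = 12/12 = 1, a_10 = floor((9 + 9)/1) = 18.
  m_11 = 1*18 - 9 = 9, d_11 = (93 - 9^2)/1 = 12/1 = 12: (m_11, d_11) = (m_1, d_1) = (9, 12), so from here the quotients repeat a_1, ..., a_10; the period length is 10.
Hence the expansion of sqrt(93) is a_0 = 9 followed by the repeating block 1, 1, 1, 4, 6, 4, 1, 1, 1, 18 (period 10).

[9; (1, 1, 1, 4, 6, 4, 1, 1, 1, 18)]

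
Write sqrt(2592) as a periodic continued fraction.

[50; (1, 10, 3, 10, 1, 100)]

Write x_i = (sqrt(2592) + m_i)/d_i with (m_0, d_0) = (0, 1). a_0 = floor(sqrt(2592)) = 50, since 50^2 = 2500 <= 2592 < 2601 = 51^2.
Iterate m_{i+1} = d_i*a_i - m_i, d_{i+1} = (2592 - m_{i+1}^2)/d_i, a_{i+1} = floor((a_0 + m_{i+1})/d_{i+1}):
  m_1 = 1*50 - 0 = 50, d_1 = (2592 - 50^2)/1 = 92/1 = 92, a_1 = floor((50 + 50)/92) = 1.
  m_2 = 92*1 - 50 = 42, d_2 = (2592 - 42^2)/92 = 828/92 = 9, a_2 = floor((50 + 42)/9) = 10.
  m_3 = 9*10 - 42 = 48, d_3 = (2592 - 48^2)/9 = 288/9 = 32, a_3 = floor((50 + 48)/32) = 3.
  m_4 = 32*3 - 48 = 48, d_4 = (2592 - 48^2)/32 = 288/32 = 9, a_4 = floor((50 + 48)/9) = 10.
  m_5 = 9*10 - 48 = 42, d_5 = (2592 - 42^2)/9 = 828/9 = 92, a_5 = floor((50 + 42)/92) = 1.
  m_6 = 92*1 - 42 = 50, d_6 = (2592 - 50^2)/92 = 92/92 = 1, a_6 = floor((50 + 50)/1) = 100.
  m_7 = 1*100 - 50 = 50, d_7 = (2592 - 50^2)/1 = 92/1 = 92: (m_7, d_7) = (m_1, d_1) = (50, 92), so from here the quotients repeat a_1, ..., a_6; the period length is 6.
Hence the expansion of sqrt(2592) is a_0 = 50 followed by the repeating block 1, 10, 3, 10, 1, 100 (period 6).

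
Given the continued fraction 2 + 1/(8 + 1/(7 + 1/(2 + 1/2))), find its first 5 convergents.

Using the convergent recurrence p_i = a_i*p_{i-1} + p_{i-2}, q_i = a_i*q_{i-1} + q_{i-2} with p_{-2}=0, p_{-1}=1, q_{-2}=1, q_{-1}=0:
  i=0: a_0=2, p_0 = 2*1 + 0 = 2, q_0 = 2*0 + 1 = 1.
  i=1: a_1=8, p_1 = 8*2 + 1 = 17, q_1 = 8*1 + 0 = 8.
  i=2: a_2=7, p_2 = 7*17 + 2 = 121, q_2 = 7*8 + 1 = 57.
  i=3: a_3=2, p_3 = 2*121 + 17 = 259, q_3 = 2*57 + 8 = 122.
  i=4: a_4=2, p_4 = 2*259 + 121 = 639, q_4 = 2*122 + 57 = 301.

2/1, 17/8, 121/57, 259/122, 639/301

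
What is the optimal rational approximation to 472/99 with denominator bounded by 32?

143/30

Expand x = 472/99 as a continued fraction with the Euclidean algorithm:
  472 = 4*99 + 76, so a_0 = 4.
  99 = 1*76 + 23, so a_1 = 1.
  76 = 3*23 + 7, so a_2 = 3.
  23 = 3*7 + 2, so a_3 = 3.
  7 = 3*2 + 1, so a_4 = 3.
  2 = 2*1 + 0, so a_5 = 2.
so x = [4; 1, 3, 3, 3, 2].
Convergents (p_i = a_i*p_{i-1} + p_{i-2}, q_i = a_i*q_{i-1} + q_{i-2} with p_{-2}=0, p_{-1}=1, q_{-2}=1, q_{-1}=0), until the denominator exceeds 32:
  i=0: a_0=4, p_0 = 4*1 + 0 = 4, q_0 = 4*0 + 1 = 1.
  i=1: a_1=1, p_1 = 1*4 + 1 = 5, q_1 = 1*1 + 0 = 1.
  i=2: a_2=3, p_2 = 3*5 + 4 = 19, q_2 = 3*1 + 1 = 4.
  i=3: a_3=3, p_3 = 3*19 + 5 = 62, q_3 = 3*4 + 1 = 13.
  i=4: a_4=3, p_4 = 3*62 + 19 = 205, q_4 = 3*13 + 4 = 43.
q_4 = 43 > 32, so the last convergent with denominator <= 32 is p_3/q_3 = 62/13.
The closest fraction with denominator <= 32 is either p_3/q_3 or the intermediate fraction (k*p_3 + p_2)/(k*q_3 + q_2) with the largest k >= 1 whose denominator stays <= 32; these approach x as k grows, and every other convergent or intermediate fraction in range is farther away.
Largest k: floor((32 - q_2)/q_3) = floor((32 - 4)/13) = 2.
That gives (2*62 + 19)/(2*13 + 4) = 143/30.
Compare the errors: |x - 62/13| = |472*13 - 62*99|/(99*13) = 2/1287, and |x - 143/30| = |472*30 - 143*99|/(99*30) = 3/2970.
Cross-multiplying, 3*1287 = 3861 < 5940 = 2*2970, so 3/2970 is smaller: the intermediate fraction 143/30 is closer to x than 62/13.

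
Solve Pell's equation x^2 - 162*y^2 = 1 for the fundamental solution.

First expand sqrt(162) as a continued fraction. With x_i = (sqrt(162) + m_i)/d_i and (m_0, d_0) = (0, 1): a_0 = floor(sqrt(162)) = 12, since 12^2 = 144 <= 162 < 169 = 13^2.
Iterate m_{i+1} = d_i*a_i - m_i, d_{i+1} = (162 - m_{i+1}^2)/d_i, a_{i+1} = floor((a_0 + m_{i+1})/d_{i+1}):
  m_1 = 1*12 - 0 = 12, d_1 = (162 - 12^2)/1 = 18/1 = 18, a_1 = floor((12 + 12)/18) = 1.
  m_2 = 18*1 - 12 = 6, d_2 = (162 - 6^2)/18 = 126/18 = 7, a_2 = floor((12 + 6)/7) = 2.
  m_3 = 7*2 - 6 = 8, d_3 = (162 - 8^2)/7 = 98/7 = 14, a_3 = floor((12 + 8)/14) = 1.
  m_4 = 14*1 - 8 = 6, d_4 = (162 - 6^2)/14 = 126/14 = 9, a_4 = floor((12 + 6)/9) = 2.
  m_5 = 9*2 - 6 = 12, d_5 = (162 - 12^2)/9 = 18/9 = 2, a_5 = floor((12 + 12)/2) = 12.
  m_6 = 2*12 - 12 = 12, d_6 = (162 - 12^2)/2 = 18/2 = 9, a_6 = floor((12 + 12)/9) = 2.
  m_7 = 9*2 - 12 = 6, d_7 = (162 - 6^2)/9 = 126/9 = 14, a_7 = floor((12 + 6)/14) = 1.
  m_8 = 14*1 - 6 = 8, d_8 = (162 - 8^2)/14 = 98/14 = 7, a_8 = floor((12 + 8)/7) = 2.
  m_9 = 7*2 - 8 = 6, d_9 = (162 - 6^2)/7 = 126/7 = 18, a_9 = floor((12 + 6)/18) = 1.
  m_10 = 18*1 - 6 = 12, d_10 = (162 - 12^2)/18 = 18/18 = 1, a_10 = floor((12 + 12)/1) = 24.
  m_11 = 1*24 - 12 = 12, d_11 = (162 - 12^2)/1 = 18/1 = 18: (m_11, d_11) = (m_1, d_1) = (12, 18), so from here the quotients repeat a_1, ..., a_10; the period length is 10.
So sqrt(162) = [12; (1, 2, 1, 2, 12, 2, 1, 2, 1, 24)] with period length k = 10.
k is even, so the fundamental solution of x^2 - 162y^2 = 1 is (p_{k-1}, q_{k-1}) = (p_9, q_9); compute convergents through index 9.
Convergents (p_i = a_i*p_{i-1} + p_{i-2}, q_i = a_i*q_{i-1} + q_{i-2} with p_{-2}=0, p_{-1}=1, q_{-2}=1, q_{-1}=0):
  i=0: a_0=12, p_0 = 12*1 + 0 = 12, q_0 = 12*0 + 1 = 1.
  i=1: a_1=1, p_1 = 1*12 + 1 = 13, q_1 = 1*1 + 0 = 1.
  i=2: a_2=2, p_2 = 2*13 + 12 = 38, q_2 = 2*1 + 1 = 3.
  i=3: a_3=1, p_3 = 1*38 + 13 = 51, q_3 = 1*3 + 1 = 4.
  i=4: a_4=2, p_4 = 2*51 + 38 = 140, q_4 = 2*4 + 3 = 11.
  i=5: a_5=12, p_5 = 12*140 + 51 = 1731, q_5 = 12*11 + 4 = 136.
  i=6: a_6=2, p_6 = 2*1731 + 140 = 3602, q_6 = 2*136 + 11 = 283.
  i=7: a_7=1, p_7 = 1*3602 + 1731 = 5333, q_7 = 1*283 + 136 = 419.
  i=8: a_8=2, p_8 = 2*5333 + 3602 = 14268, q_8 = 2*419 + 283 = 1121.
  i=9: a_9=1, p_9 = 1*14268 + 5333 = 19601, q_9 = 1*1121 + 419 = 1540.
Check: 19601^2 - 162*1540^2 = 384199201 - 384199200 = 1, so (x, y) = (19601, 1540) solves the equation, and by the theorem it is the least positive solution.

(x, y) = (19601, 1540)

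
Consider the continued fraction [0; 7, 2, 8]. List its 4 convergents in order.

0/1, 1/7, 2/15, 17/127

Using the convergent recurrence p_i = a_i*p_{i-1} + p_{i-2}, q_i = a_i*q_{i-1} + q_{i-2} with p_{-2}=0, p_{-1}=1, q_{-2}=1, q_{-1}=0:
  i=0: a_0=0, p_0 = 0*1 + 0 = 0, q_0 = 0*0 + 1 = 1.
  i=1: a_1=7, p_1 = 7*0 + 1 = 1, q_1 = 7*1 + 0 = 7.
  i=2: a_2=2, p_2 = 2*1 + 0 = 2, q_2 = 2*7 + 1 = 15.
  i=3: a_3=8, p_3 = 8*2 + 1 = 17, q_3 = 8*15 + 7 = 127.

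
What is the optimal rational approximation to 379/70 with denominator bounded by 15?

65/12

Expand x = 379/70 as a continued fraction with the Euclidean algorithm:
  379 = 5*70 + 29, so a_0 = 5.
  70 = 2*29 + 12, so a_1 = 2.
  29 = 2*12 + 5, so a_2 = 2.
  12 = 2*5 + 2, so a_3 = 2.
  5 = 2*2 + 1, so a_4 = 2.
  2 = 2*1 + 0, so a_5 = 2.
so x = [5; 2, 2, 2, 2, 2].
Convergents (p_i = a_i*p_{i-1} + p_{i-2}, q_i = a_i*q_{i-1} + q_{i-2} with p_{-2}=0, p_{-1}=1, q_{-2}=1, q_{-1}=0), until the denominator exceeds 15:
  i=0: a_0=5, p_0 = 5*1 + 0 = 5, q_0 = 5*0 + 1 = 1.
  i=1: a_1=2, p_1 = 2*5 + 1 = 11, q_1 = 2*1 + 0 = 2.
  i=2: a_2=2, p_2 = 2*11 + 5 = 27, q_2 = 2*2 + 1 = 5.
  i=3: a_3=2, p_3 = 2*27 + 11 = 65, q_3 = 2*5 + 2 = 12.
  i=4: a_4=2, p_4 = 2*65 + 27 = 157, q_4 = 2*12 + 5 = 29.
q_4 = 29 > 15, so the last convergent with denominator <= 15 is p_3/q_3 = 65/12.
The closest fraction with denominator <= 15 is either p_3/q_3 or the intermediate fraction (k*p_3 + p_2)/(k*q_3 + q_2) with the largest k >= 1 whose denominator stays <= 15; these approach x as k grows, and every other convergent or intermediate fraction in range is farther away.
Largest k: floor((15 - q_2)/q_3) = floor((15 - 5)/12) = 0.
Since k = 0, no intermediate fraction beyond p_3/q_3 has denominator <= 15, so the convergent 65/12 is the closest (its error is |379*12 - 65*70|/(70*12) = 2/840).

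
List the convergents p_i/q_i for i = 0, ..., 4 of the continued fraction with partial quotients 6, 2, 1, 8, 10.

Using the convergent recurrence p_i = a_i*p_{i-1} + p_{i-2}, q_i = a_i*q_{i-1} + q_{i-2} with p_{-2}=0, p_{-1}=1, q_{-2}=1, q_{-1}=0:
  i=0: a_0=6, p_0 = 6*1 + 0 = 6, q_0 = 6*0 + 1 = 1.
  i=1: a_1=2, p_1 = 2*6 + 1 = 13, q_1 = 2*1 + 0 = 2.
  i=2: a_2=1, p_2 = 1*13 + 6 = 19, q_2 = 1*2 + 1 = 3.
  i=3: a_3=8, p_3 = 8*19 + 13 = 165, q_3 = 8*3 + 2 = 26.
  i=4: a_4=10, p_4 = 10*165 + 19 = 1669, q_4 = 10*26 + 3 = 263.

6/1, 13/2, 19/3, 165/26, 1669/263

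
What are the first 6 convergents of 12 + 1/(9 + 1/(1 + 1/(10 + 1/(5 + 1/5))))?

12/1, 109/9, 121/10, 1319/109, 6716/555, 34899/2884

Using the convergent recurrence p_i = a_i*p_{i-1} + p_{i-2}, q_i = a_i*q_{i-1} + q_{i-2} with p_{-2}=0, p_{-1}=1, q_{-2}=1, q_{-1}=0:
  i=0: a_0=12, p_0 = 12*1 + 0 = 12, q_0 = 12*0 + 1 = 1.
  i=1: a_1=9, p_1 = 9*12 + 1 = 109, q_1 = 9*1 + 0 = 9.
  i=2: a_2=1, p_2 = 1*109 + 12 = 121, q_2 = 1*9 + 1 = 10.
  i=3: a_3=10, p_3 = 10*121 + 109 = 1319, q_3 = 10*10 + 9 = 109.
  i=4: a_4=5, p_4 = 5*1319 + 121 = 6716, q_4 = 5*109 + 10 = 555.
  i=5: a_5=5, p_5 = 5*6716 + 1319 = 34899, q_5 = 5*555 + 109 = 2884.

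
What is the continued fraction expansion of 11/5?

[2; 5]

Run the Euclidean algorithm on 11 and 5; the successive quotients are the partial quotients a_0, a_1, ... (each step inverts the fractional part left over by the previous one):
  11 = 2*5 + 1, so a_0 = 2.
  5 = 5*1 + 0, so a_1 = 5.
The remainder reaches 0 after 2 divisions, so the expansion has 2 partial quotients, read off in order.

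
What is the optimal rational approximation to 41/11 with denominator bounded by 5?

15/4

Expand x = 41/11 as a continued fraction with the Euclidean algorithm:
  41 = 3*11 + 8, so a_0 = 3.
  11 = 1*8 + 3, so a_1 = 1.
  8 = 2*3 + 2, so a_2 = 2.
  3 = 1*2 + 1, so a_3 = 1.
  2 = 2*1 + 0, so a_4 = 2.
so x = [3; 1, 2, 1, 2].
Convergents (p_i = a_i*p_{i-1} + p_{i-2}, q_i = a_i*q_{i-1} + q_{i-2} with p_{-2}=0, p_{-1}=1, q_{-2}=1, q_{-1}=0), until the denominator exceeds 5:
  i=0: a_0=3, p_0 = 3*1 + 0 = 3, q_0 = 3*0 + 1 = 1.
  i=1: a_1=1, p_1 = 1*3 + 1 = 4, q_1 = 1*1 + 0 = 1.
  i=2: a_2=2, p_2 = 2*4 + 3 = 11, q_2 = 2*1 + 1 = 3.
  i=3: a_3=1, p_3 = 1*11 + 4 = 15, q_3 = 1*3 + 1 = 4.
  i=4: a_4=2, p_4 = 2*15 + 11 = 41, q_4 = 2*4 + 3 = 11.
q_4 = 11 > 5, so the last convergent with denominator <= 5 is p_3/q_3 = 15/4.
The closest fraction with denominator <= 5 is either p_3/q_3 or the intermediate fraction (k*p_3 + p_2)/(k*q_3 + q_2) with the largest k >= 1 whose denominator stays <= 5; these approach x as k grows, and every other convergent or intermediate fraction in range is farther away.
Largest k: floor((5 - q_2)/q_3) = floor((5 - 3)/4) = 0.
Since k = 0, no intermediate fraction beyond p_3/q_3 has denominator <= 5, so the convergent 15/4 is the closest (its error is |41*4 - 15*11|/(11*4) = 1/44).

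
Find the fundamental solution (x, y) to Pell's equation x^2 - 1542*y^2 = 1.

(x, y) = (2592101, 66010)

First expand sqrt(1542) as a continued fraction. With x_i = (sqrt(1542) + m_i)/d_i and (m_0, d_0) = (0, 1): a_0 = floor(sqrt(1542)) = 39, since 39^2 = 1521 <= 1542 < 1600 = 40^2.
Iterate m_{i+1} = d_i*a_i - m_i, d_{i+1} = (1542 - m_{i+1}^2)/d_i, a_{i+1} = floor((a_0 + m_{i+1})/d_{i+1}):
  m_1 = 1*39 - 0 = 39, d_1 = (1542 - 39^2)/1 = 21/1 = 21, a_1 = floor((39 + 39)/21) = 3.
  m_2 = 21*3 - 39 = 24, d_2 = (1542 - 24^2)/21 = 966/21 = 46, a_2 = floor((39 + 24)/46) = 1.
  m_3 = 46*1 - 24 = 22, d_3 = (1542 - 22^2)/46 = 1058/46 = 23, a_3 = floor((39 + 22)/23) = 2.
  m_4 = 23*2 - 22 = 24, d_4 = (1542 - 24^2)/23 = 966/23 = 42, a_4 = floor((39 + 24)/42) = 1.
  m_5 = 42*1 - 24 = 18, d_5 = (1542 - 18^2)/42 = 1218/42 = 29, a_5 = floor((39 + 18)/29) = 1.
  m_6 = 29*1 - 18 = 11, d_6 = (1542 - 11^2)/29 = 1421/29 = 49, a_6 = floor((39 + 11)/49) = 1.
  m_7 = 49*1 - 11 = 38, d_7 = (1542 - 38^2)/49 = 98/49 = 2, a_7 = floor((39 + 38)/2) = 38.
  m_8 = 2*38 - 38 = 38, d_8 = (1542 - 38^2)/2 = 98/2 = 49, a_8 = floor((39 + 38)/49) = 1.
  m_9 = 49*1 - 38 = 11, d_9 = (1542 - 11^2)/49 = 1421/49 = 29, a_9 = floor((39 + 11)/29) = 1.
  m_10 = 29*1 - 11 = 18, d_10 = (1542 - 18^2)/29 = 1218/29 = 42, a_10 = floor((39 + 18)/42) = 1.
  m_11 = 42*1 - 18 = 24, d_11 = (1542 - 24^2)/42 = 966/42 = 23, a_11 = floor((39 + 24)/23) = 2.
  m_12 = 23*2 - 24 = 22, d_12 = (1542 - 22^2)/23 = 1058/23 = 46, a_12 = floor((39 + 22)/46) = 1.
  m_13 = 46*1 - 22 = 24, d_13 = (1542 - 24^2)/46 = 966/46 = 21, a_13 = floor((39 + 24)/21) = 3.
  m_14 = 21*3 - 24 = 39, d_14 = (1542 - 39^2)/21 = 21/21 = 1, a_14 = floor((39 + 39)/1) = 78.
  m_15 = 1*78 - 39 = 39, d_15 = (1542 - 39^2)/1 = 21/1 = 21: (m_15, d_15) = (m_1, d_1) = (39, 21), so from here the quotients repeat a_1, ..., a_14; the period length is 14.
So sqrt(1542) = [39; (3, 1, 2, 1, 1, 1, 38, 1, 1, 1, 2, 1, 3, 78)] with period length k = 14.
k is even, so the fundamental solution of x^2 - 1542y^2 = 1 is (p_{k-1}, q_{k-1}) = (p_13, q_13); compute convergents through index 13.
Convergents (p_i = a_i*p_{i-1} + p_{i-2}, q_i = a_i*q_{i-1} + q_{i-2} with p_{-2}=0, p_{-1}=1, q_{-2}=1, q_{-1}=0):
  i=0: a_0=39, p_0 = 39*1 + 0 = 39, q_0 = 39*0 + 1 = 1.
  i=1: a_1=3, p_1 = 3*39 + 1 = 118, q_1 = 3*1 + 0 = 3.
  i=2: a_2=1, p_2 = 1*118 + 39 = 157, q_2 = 1*3 + 1 = 4.
  i=3: a_3=2, p_3 = 2*157 + 118 = 432, q_3 = 2*4 + 3 = 11.
  i=4: a_4=1, p_4 = 1*432 + 157 = 589, q_4 = 1*11 + 4 = 15.
  i=5: a_5=1, p_5 = 1*589 + 432 = 1021, q_5 = 1*15 + 11 = 26.
  i=6: a_6=1, p_6 = 1*1021 + 589 = 1610, q_6 = 1*26 + 15 = 41.
  i=7: a_7=38, p_7 = 38*1610 + 1021 = 62201, q_7 = 38*41 + 26 = 1584.
  i=8: a_8=1, p_8 = 1*62201 + 1610 = 63811, q_8 = 1*1584 + 41 = 1625.
  i=9: a_9=1, p_9 = 1*63811 + 62201 = 126012, q_9 = 1*1625 + 1584 = 3209.
  i=10: a_10=1, p_10 = 1*126012 + 63811 = 189823, q_10 = 1*3209 + 1625 = 4834.
  i=11: a_11=2, p_11 = 2*189823 + 126012 = 505658, q_11 = 2*4834 + 3209 = 12877.
  i=12: a_12=1, p_12 = 1*505658 + 189823 = 695481, q_12 = 1*12877 + 4834 = 17711.
  i=13: a_13=3, p_13 = 3*695481 + 505658 = 2592101, q_13 = 3*17711 + 12877 = 66010.
Check: 2592101^2 - 1542*66010^2 = 6718987594201 - 6718987594200 = 1, so (x, y) = (2592101, 66010) solves the equation, and by the theorem it is the least positive solution.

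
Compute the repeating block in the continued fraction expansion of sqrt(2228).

[47; (4, 1, 22, 1, 4, 94)]

Write x_i = (sqrt(2228) + m_i)/d_i with (m_0, d_0) = (0, 1). a_0 = floor(sqrt(2228)) = 47, since 47^2 = 2209 <= 2228 < 2304 = 48^2.
Iterate m_{i+1} = d_i*a_i - m_i, d_{i+1} = (2228 - m_{i+1}^2)/d_i, a_{i+1} = floor((a_0 + m_{i+1})/d_{i+1}):
  m_1 = 1*47 - 0 = 47, d_1 = (2228 - 47^2)/1 = 19/1 = 19, a_1 = floor((47 + 47)/19) = 4.
  m_2 = 19*4 - 47 = 29, d_2 = (2228 - 29^2)/19 = 1387/19 = 73, a_2 = floor((47 + 29)/73) = 1.
  m_3 = 73*1 - 29 = 44, d_3 = (2228 - 44^2)/73 = 292/73 = 4, a_3 = floor((47 + 44)/4) = 22.
  m_4 = 4*22 - 44 = 44, d_4 = (2228 - 44^2)/4 = 292/4 = 73, a_4 = floor((47 + 44)/73) = 1.
  m_5 = 73*1 - 44 = 29, d_5 = (2228 - 29^2)/73 = 1387/73 = 19, a_5 = floor((47 + 29)/19) = 4.
  m_6 = 19*4 - 29 = 47, d_6 = (2228 - 47^2)/19 = 19/19 = 1, a_6 = floor((47 + 47)/1) = 94.
  m_7 = 1*94 - 47 = 47, d_7 = (2228 - 47^2)/1 = 19/1 = 19: (m_7, d_7) = (m_1, d_1) = (47, 19), so from here the quotients repeat a_1, ..., a_6; the period length is 6.
Hence the expansion of sqrt(2228) is a_0 = 47 followed by the repeating block 4, 1, 22, 1, 4, 94 (period 6).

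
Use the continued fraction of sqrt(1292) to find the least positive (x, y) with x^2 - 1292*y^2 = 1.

First expand sqrt(1292) as a continued fraction. With x_i = (sqrt(1292) + m_i)/d_i and (m_0, d_0) = (0, 1): a_0 = floor(sqrt(1292)) = 35, since 35^2 = 1225 <= 1292 < 1296 = 36^2.
Iterate m_{i+1} = d_i*a_i - m_i, d_{i+1} = (1292 - m_{i+1}^2)/d_i, a_{i+1} = floor((a_0 + m_{i+1})/d_{i+1}):
  m_1 = 1*35 - 0 = 35, d_1 = (1292 - 35^2)/1 = 67/1 = 67, a_1 = floor((35 + 35)/67) = 1.
  m_2 = 67*1 - 35 = 32, d_2 = (1292 - 32^2)/67 = 268/67 = 4, a_2 = floor((35 + 32)/4) = 16.
  m_3 = 4*16 - 32 = 32, d_3 = (1292 - 32^2)/4 = 268/4 = 67, a_3 = floor((35 + 32)/67) = 1.
  m_4 = 67*1 - 32 = 35, d_4 = (1292 - 35^2)/67 = 67/67 = 1, a_4 = floor((35 + 35)/1) = 70.
  m_5 = 1*70 - 35 = 35, d_5 = (1292 - 35^2)/1 = 67/1 = 67: (m_5, d_5) = (m_1, d_1) = (35, 67), so from here the quotients repeat a_1, ..., a_4; the period length is 4.
So sqrt(1292) = [35; (1, 16, 1, 70)] with period length k = 4.
k is even, so the fundamental solution of x^2 - 1292y^2 = 1 is (p_{k-1}, q_{k-1}) = (p_3, q_3); compute convergents through index 3.
Convergents (p_i = a_i*p_{i-1} + p_{i-2}, q_i = a_i*q_{i-1} + q_{i-2} with p_{-2}=0, p_{-1}=1, q_{-2}=1, q_{-1}=0):
  i=0: a_0=35, p_0 = 35*1 + 0 = 35, q_0 = 35*0 + 1 = 1.
  i=1: a_1=1, p_1 = 1*35 + 1 = 36, q_1 = 1*1 + 0 = 1.
  i=2: a_2=16, p_2 = 16*36 + 35 = 611, q_2 = 16*1 + 1 = 17.
  i=3: a_3=1, p_3 = 1*611 + 36 = 647, q_3 = 1*17 + 1 = 18.
Check: 647^2 - 1292*18^2 = 418609 - 418608 = 1, so (x, y) = (647, 18) solves the equation, and by the theorem it is the least positive solution.

(x, y) = (647, 18)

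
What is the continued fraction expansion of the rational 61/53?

Run the Euclidean algorithm on 61 and 53; the successive quotients are the partial quotients a_0, a_1, ... (each step inverts the fractional part left over by the previous one):
  61 = 1*53 + 8, so a_0 = 1.
  53 = 6*8 + 5, so a_1 = 6.
  8 = 1*5 + 3, so a_2 = 1.
  5 = 1*3 + 2, so a_3 = 1.
  3 = 1*2 + 1, so a_4 = 1.
  2 = 2*1 + 0, so a_5 = 2.
The remainder reaches 0 after 6 divisions, so the expansion has 6 partial quotients, read off in order.

[1; 6, 1, 1, 1, 2]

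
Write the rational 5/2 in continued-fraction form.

[2; 2]

Run the Euclidean algorithm on 5 and 2; the successive quotients are the partial quotients a_0, a_1, ... (each step inverts the fractional part left over by the previous one):
  5 = 2*2 + 1, so a_0 = 2.
  2 = 2*1 + 0, so a_1 = 2.
The remainder reaches 0 after 2 divisions, so the expansion has 2 partial quotients, read off in order.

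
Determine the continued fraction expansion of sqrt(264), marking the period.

Write x_i = (sqrt(264) + m_i)/d_i with (m_0, d_0) = (0, 1). a_0 = floor(sqrt(264)) = 16, since 16^2 = 256 <= 264 < 289 = 17^2.
Iterate m_{i+1} = d_i*a_i - m_i, d_{i+1} = (264 - m_{i+1}^2)/d_i, a_{i+1} = floor((a_0 + m_{i+1})/d_{i+1}):
  m_1 = 1*16 - 0 = 16, d_1 = (264 - 16^2)/1 = 8/1 = 8, a_1 = floor((16 + 16)/8) = 4.
  m_2 = 8*4 - 16 = 16, d_2 = (264 - 16^2)/8 = 8/8 = 1, a_2 = floor((16 + 16)/1) = 32.
  m_3 = 1*32 - 16 = 16, d_3 = (264 - 16^2)/1 = 8/1 = 8: (m_3, d_3) = (m_1, d_1) = (16, 8), so from here the quotients repeat a_1, a_2; the period length is 2.
Hence the expansion of sqrt(264) is a_0 = 16 followed by the repeating block 4, 32 (period 2).

[16; (4, 32)]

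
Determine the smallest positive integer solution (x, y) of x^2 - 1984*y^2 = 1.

(x, y) = (4620799, 103740)

First expand sqrt(1984) as a continued fraction. With x_i = (sqrt(1984) + m_i)/d_i and (m_0, d_0) = (0, 1): a_0 = floor(sqrt(1984)) = 44, since 44^2 = 1936 <= 1984 < 2025 = 45^2.
Iterate m_{i+1} = d_i*a_i - m_i, d_{i+1} = (1984 - m_{i+1}^2)/d_i, a_{i+1} = floor((a_0 + m_{i+1})/d_{i+1}):
  m_1 = 1*44 - 0 = 44, d_1 = (1984 - 44^2)/1 = 48/1 = 48, a_1 = floor((44 + 44)/48) = 1.
  m_2 = 48*1 - 44 = 4, d_2 = (1984 - 4^2)/48 = 1968/48 = 41, a_2 = floor((44 + 4)/41) = 1.
  m_3 = 41*1 - 4 = 37, d_3 = (1984 - 37^2)/41 = 615/41 = 15, a_3 = floor((44 + 37)/15) = 5.
  m_4 = 15*5 - 37 = 38, d_4 = (1984 - 38^2)/15 = 540/15 = 36, a_4 = floor((44 + 38)/36) = 2.
  m_5 = 36*2 - 38 = 34, d_5 = (1984 - 34^2)/36 = 828/36 = 23, a_5 = floor((44 + 34)/23) = 3.
  m_6 = 23*3 - 34 = 35, d_6 = (1984 - 35^2)/23 = 759/23 = 33, a_6 = floor((44 + 35)/33) = 2.
  m_7 = 33*2 - 35 = 31, d_7 = (1984 - 31^2)/33 = 1023/33 = 31, a_7 = floor((44 + 31)/31) = 2.
  m_8 = 31*2 - 31 = 31, d_8 = (1984 - 31^2)/31 = 1023/31 = 33, a_8 = floor((44 + 31)/33) = 2.
  m_9 = 33*2 - 31 = 35, d_9 = (1984 - 35^2)/33 = 759/33 = 23, a_9 = floor((44 + 35)/23) = 3.
  m_10 = 23*3 - 35 = 34, d_10 = (1984 - 34^2)/23 = 828/23 = 36, a_10 = floor((44 + 34)/36) = 2.
  m_11 = 36*2 - 34 = 38, d_11 = (1984 - 38^2)/36 = 540/36 = 15, a_11 = floor((44 + 38)/15) = 5.
  m_12 = 15*5 - 38 = 37, d_12 = (1984 - 37^2)/15 = 615/15 = 41, a_12 = floor((44 + 37)/41) = 1.
  m_13 = 41*1 - 37 = 4, d_13 = (1984 - 4^2)/41 = 1968/41 = 48, a_13 = floor((44 + 4)/48) = 1.
  m_14 = 48*1 - 4 = 44, d_14 = (1984 - 44^2)/48 = 48/48 = 1, a_14 = floor((44 + 44)/1) = 88.
  m_15 = 1*88 - 44 = 44, d_15 = (1984 - 44^2)/1 = 48/1 = 48: (m_15, d_15) = (m_1, d_1) = (44, 48), so from here the quotients repeat a_1, ..., a_14; the period length is 14.
So sqrt(1984) = [44; (1, 1, 5, 2, 3, 2, 2, 2, 3, 2, 5, 1, 1, 88)] with period length k = 14.
k is even, so the fundamental solution of x^2 - 1984y^2 = 1 is (p_{k-1}, q_{k-1}) = (p_13, q_13); compute convergents through index 13.
Convergents (p_i = a_i*p_{i-1} + p_{i-2}, q_i = a_i*q_{i-1} + q_{i-2} with p_{-2}=0, p_{-1}=1, q_{-2}=1, q_{-1}=0):
  i=0: a_0=44, p_0 = 44*1 + 0 = 44, q_0 = 44*0 + 1 = 1.
  i=1: a_1=1, p_1 = 1*44 + 1 = 45, q_1 = 1*1 + 0 = 1.
  i=2: a_2=1, p_2 = 1*45 + 44 = 89, q_2 = 1*1 + 1 = 2.
  i=3: a_3=5, p_3 = 5*89 + 45 = 490, q_3 = 5*2 + 1 = 11.
  i=4: a_4=2, p_4 = 2*490 + 89 = 1069, q_4 = 2*11 + 2 = 24.
  i=5: a_5=3, p_5 = 3*1069 + 490 = 3697, q_5 = 3*24 + 11 = 83.
  i=6: a_6=2, p_6 = 2*3697 + 1069 = 8463, q_6 = 2*83 + 24 = 190.
  i=7: a_7=2, p_7 = 2*8463 + 3697 = 20623, q_7 = 2*190 + 83 = 463.
  i=8: a_8=2, p_8 = 2*20623 + 8463 = 49709, q_8 = 2*463 + 190 = 1116.
  i=9: a_9=3, p_9 = 3*49709 + 20623 = 169750, q_9 = 3*1116 + 463 = 3811.
  i=10: a_10=2, p_10 = 2*169750 + 49709 = 389209, q_10 = 2*3811 + 1116 = 8738.
  i=11: a_11=5, p_11 = 5*389209 + 169750 = 2115795, q_11 = 5*8738 + 3811 = 47501.
  i=12: a_12=1, p_12 = 1*2115795 + 389209 = 2505004, q_12 = 1*47501 + 8738 = 56239.
  i=13: a_13=1, p_13 = 1*2505004 + 2115795 = 4620799, q_13 = 1*56239 + 47501 = 103740.
Check: 4620799^2 - 1984*103740^2 = 21351783398401 - 21351783398400 = 1, so (x, y) = (4620799, 103740) solves the equation, and by the theorem it is the least positive solution.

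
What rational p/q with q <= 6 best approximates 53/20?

8/3

Expand x = 53/20 as a continued fraction with the Euclidean algorithm:
  53 = 2*20 + 13, so a_0 = 2.
  20 = 1*13 + 7, so a_1 = 1.
  13 = 1*7 + 6, so a_2 = 1.
  7 = 1*6 + 1, so a_3 = 1.
  6 = 6*1 + 0, so a_4 = 6.
so x = [2; 1, 1, 1, 6].
Convergents (p_i = a_i*p_{i-1} + p_{i-2}, q_i = a_i*q_{i-1} + q_{i-2} with p_{-2}=0, p_{-1}=1, q_{-2}=1, q_{-1}=0), until the denominator exceeds 6:
  i=0: a_0=2, p_0 = 2*1 + 0 = 2, q_0 = 2*0 + 1 = 1.
  i=1: a_1=1, p_1 = 1*2 + 1 = 3, q_1 = 1*1 + 0 = 1.
  i=2: a_2=1, p_2 = 1*3 + 2 = 5, q_2 = 1*1 + 1 = 2.
  i=3: a_3=1, p_3 = 1*5 + 3 = 8, q_3 = 1*2 + 1 = 3.
  i=4: a_4=6, p_4 = 6*8 + 5 = 53, q_4 = 6*3 + 2 = 20.
q_4 = 20 > 6, so the last convergent with denominator <= 6 is p_3/q_3 = 8/3.
The closest fraction with denominator <= 6 is either p_3/q_3 or the intermediate fraction (k*p_3 + p_2)/(k*q_3 + q_2) with the largest k >= 1 whose denominator stays <= 6; these approach x as k grows, and every other convergent or intermediate fraction in range is farther away.
Largest k: floor((6 - q_2)/q_3) = floor((6 - 2)/3) = 1.
That gives (1*8 + 5)/(1*3 + 2) = 13/5.
Compare the errors: |x - 8/3| = |53*3 - 8*20|/(20*3) = 1/60, and |x - 13/5| = |53*5 - 13*20|/(20*5) = 5/100.
Cross-multiplying, 1*100 = 100 < 300 = 5*60, so 1/60 is smaller: the convergent 8/3 is closer to x than 13/5.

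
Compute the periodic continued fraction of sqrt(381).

[19; (1, 1, 12, 1, 1, 38)]

Write x_i = (sqrt(381) + m_i)/d_i with (m_0, d_0) = (0, 1). a_0 = floor(sqrt(381)) = 19, since 19^2 = 361 <= 381 < 400 = 20^2.
Iterate m_{i+1} = d_i*a_i - m_i, d_{i+1} = (381 - m_{i+1}^2)/d_i, a_{i+1} = floor((a_0 + m_{i+1})/d_{i+1}):
  m_1 = 1*19 - 0 = 19, d_1 = (381 - 19^2)/1 = 20/1 = 20, a_1 = floor((19 + 19)/20) = 1.
  m_2 = 20*1 - 19 = 1, d_2 = (381 - 1^2)/20 = 380/20 = 19, a_2 = floor((19 + 1)/19) = 1.
  m_3 = 19*1 - 1 = 18, d_3 = (381 - 18^2)/19 = 57/19 = 3, a_3 = floor((19 + 18)/3) = 12.
  m_4 = 3*12 - 18 = 18, d_4 = (381 - 18^2)/3 = 57/3 = 19, a_4 = floor((19 + 18)/19) = 1.
  m_5 = 19*1 - 18 = 1, d_5 = (381 - 1^2)/19 = 380/19 = 20, a_5 = floor((19 + 1)/20) = 1.
  m_6 = 20*1 - 1 = 19, d_6 = (381 - 19^2)/20 = 20/20 = 1, a_6 = floor((19 + 19)/1) = 38.
  m_7 = 1*38 - 19 = 19, d_7 = (381 - 19^2)/1 = 20/1 = 20: (m_7, d_7) = (m_1, d_1) = (19, 20), so from here the quotients repeat a_1, ..., a_6; the period length is 6.
Hence the expansion of sqrt(381) is a_0 = 19 followed by the repeating block 1, 1, 12, 1, 1, 38 (period 6).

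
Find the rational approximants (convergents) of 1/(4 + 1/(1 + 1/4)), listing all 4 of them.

0/1, 1/4, 1/5, 5/24

Using the convergent recurrence p_i = a_i*p_{i-1} + p_{i-2}, q_i = a_i*q_{i-1} + q_{i-2} with p_{-2}=0, p_{-1}=1, q_{-2}=1, q_{-1}=0:
  i=0: a_0=0, p_0 = 0*1 + 0 = 0, q_0 = 0*0 + 1 = 1.
  i=1: a_1=4, p_1 = 4*0 + 1 = 1, q_1 = 4*1 + 0 = 4.
  i=2: a_2=1, p_2 = 1*1 + 0 = 1, q_2 = 1*4 + 1 = 5.
  i=3: a_3=4, p_3 = 4*1 + 1 = 5, q_3 = 4*5 + 4 = 24.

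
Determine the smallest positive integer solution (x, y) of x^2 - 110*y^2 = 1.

First expand sqrt(110) as a continued fraction. With x_i = (sqrt(110) + m_i)/d_i and (m_0, d_0) = (0, 1): a_0 = floor(sqrt(110)) = 10, since 10^2 = 100 <= 110 < 121 = 11^2.
Iterate m_{i+1} = d_i*a_i - m_i, d_{i+1} = (110 - m_{i+1}^2)/d_i, a_{i+1} = floor((a_0 + m_{i+1})/d_{i+1}):
  m_1 = 1*10 - 0 = 10, d_1 = (110 - 10^2)/1 = 10/1 = 10, a_1 = floor((10 + 10)/10) = 2.
  m_2 = 10*2 - 10 = 10, d_2 = (110 - 10^2)/10 = 10/10 = 1, a_2 = floor((10 + 10)/1) = 20.
  m_3 = 1*20 - 10 = 10, d_3 = (110 - 10^2)/1 = 10/1 = 10: (m_3, d_3) = (m_1, d_1) = (10, 10), so from here the quotients repeat a_1, a_2; the period length is 2.
So sqrt(110) = [10; (2, 20)] with period length k = 2.
k is even, so the fundamental solution of x^2 - 110y^2 = 1 is (p_{k-1}, q_{k-1}) = (p_1, q_1); compute convergents through index 1.
Convergents (p_i = a_i*p_{i-1} + p_{i-2}, q_i = a_i*q_{i-1} + q_{i-2} with p_{-2}=0, p_{-1}=1, q_{-2}=1, q_{-1}=0):
  i=0: a_0=10, p_0 = 10*1 + 0 = 10, q_0 = 10*0 + 1 = 1.
  i=1: a_1=2, p_1 = 2*10 + 1 = 21, q_1 = 2*1 + 0 = 2.
Check: 21^2 - 110*2^2 = 441 - 440 = 1, so (x, y) = (21, 2) solves the equation, and by the theorem it is the least positive solution.

(x, y) = (21, 2)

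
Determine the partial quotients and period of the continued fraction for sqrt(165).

[12; (1, 5, 2, 5, 1, 24)]

Write x_i = (sqrt(165) + m_i)/d_i with (m_0, d_0) = (0, 1). a_0 = floor(sqrt(165)) = 12, since 12^2 = 144 <= 165 < 169 = 13^2.
Iterate m_{i+1} = d_i*a_i - m_i, d_{i+1} = (165 - m_{i+1}^2)/d_i, a_{i+1} = floor((a_0 + m_{i+1})/d_{i+1}):
  m_1 = 1*12 - 0 = 12, d_1 = (165 - 12^2)/1 = 21/1 = 21, a_1 = floor((12 + 12)/21) = 1.
  m_2 = 21*1 - 12 = 9, d_2 = (165 - 9^2)/21 = 84/21 = 4, a_2 = floor((12 + 9)/4) = 5.
  m_3 = 4*5 - 9 = 11, d_3 = (165 - 11^2)/4 = 44/4 = 11, a_3 = floor((12 + 11)/11) = 2.
  m_4 = 11*2 - 11 = 11, d_4 = (165 - 11^2)/11 = 44/11 = 4, a_4 = floor((12 + 11)/4) = 5.
  m_5 = 4*5 - 11 = 9, d_5 = (165 - 9^2)/4 = 84/4 = 21, a_5 = floor((12 + 9)/21) = 1.
  m_6 = 21*1 - 9 = 12, d_6 = (165 - 12^2)/21 = 21/21 = 1, a_6 = floor((12 + 12)/1) = 24.
  m_7 = 1*24 - 12 = 12, d_7 = (165 - 12^2)/1 = 21/1 = 21: (m_7, d_7) = (m_1, d_1) = (12, 21), so from here the quotients repeat a_1, ..., a_6; the period length is 6.
Hence the expansion of sqrt(165) is a_0 = 12 followed by the repeating block 1, 5, 2, 5, 1, 24 (period 6).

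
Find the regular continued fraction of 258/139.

Run the Euclidean algorithm on 258 and 139; the successive quotients are the partial quotients a_0, a_1, ... (each step inverts the fractional part left over by the previous one):
  258 = 1*139 + 119, so a_0 = 1.
  139 = 1*119 + 20, so a_1 = 1.
  119 = 5*20 + 19, so a_2 = 5.
  20 = 1*19 + 1, so a_3 = 1.
  19 = 19*1 + 0, so a_4 = 19.
The remainder reaches 0 after 5 divisions, so the expansion has 5 partial quotients, read off in order.

[1; 1, 5, 1, 19]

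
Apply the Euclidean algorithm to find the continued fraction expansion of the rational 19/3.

[6; 3]

Run the Euclidean algorithm on 19 and 3; the successive quotients are the partial quotients a_0, a_1, ... (each step inverts the fractional part left over by the previous one):
  19 = 6*3 + 1, so a_0 = 6.
  3 = 3*1 + 0, so a_1 = 3.
The remainder reaches 0 after 2 divisions, so the expansion has 2 partial quotients, read off in order.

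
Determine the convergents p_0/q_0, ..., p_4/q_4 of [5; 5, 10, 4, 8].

Using the convergent recurrence p_i = a_i*p_{i-1} + p_{i-2}, q_i = a_i*q_{i-1} + q_{i-2} with p_{-2}=0, p_{-1}=1, q_{-2}=1, q_{-1}=0:
  i=0: a_0=5, p_0 = 5*1 + 0 = 5, q_0 = 5*0 + 1 = 1.
  i=1: a_1=5, p_1 = 5*5 + 1 = 26, q_1 = 5*1 + 0 = 5.
  i=2: a_2=10, p_2 = 10*26 + 5 = 265, q_2 = 10*5 + 1 = 51.
  i=3: a_3=4, p_3 = 4*265 + 26 = 1086, q_3 = 4*51 + 5 = 209.
  i=4: a_4=8, p_4 = 8*1086 + 265 = 8953, q_4 = 8*209 + 51 = 1723.

5/1, 26/5, 265/51, 1086/209, 8953/1723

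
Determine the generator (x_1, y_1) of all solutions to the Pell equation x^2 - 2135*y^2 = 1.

First expand sqrt(2135) as a continued fraction. With x_i = (sqrt(2135) + m_i)/d_i and (m_0, d_0) = (0, 1): a_0 = floor(sqrt(2135)) = 46, since 46^2 = 2116 <= 2135 < 2209 = 47^2.
Iterate m_{i+1} = d_i*a_i - m_i, d_{i+1} = (2135 - m_{i+1}^2)/d_i, a_{i+1} = floor((a_0 + m_{i+1})/d_{i+1}):
  m_1 = 1*46 - 0 = 46, d_1 = (2135 - 46^2)/1 = 19/1 = 19, a_1 = floor((46 + 46)/19) = 4.
  m_2 = 19*4 - 46 = 30, d_2 = (2135 - 30^2)/19 = 1235/19 = 65, a_2 = floor((46 + 30)/65) = 1.
  m_3 = 65*1 - 30 = 35, d_3 = (2135 - 35^2)/65 = 910/65 = 14, a_3 = floor((46 + 35)/14) = 5.
  m_4 = 14*5 - 35 = 35, d_4 = (2135 - 35^2)/14 = 910/14 = 65, a_4 = floor((46 + 35)/65) = 1.
  m_5 = 65*1 - 35 = 30, d_5 = (2135 - 30^2)/65 = 1235/65 = 19, a_5 = floor((46 + 30)/19) = 4.
  m_6 = 19*4 - 30 = 46, d_6 = (2135 - 46^2)/19 = 19/19 = 1, a_6 = floor((46 + 46)/1) = 92.
  m_7 = 1*92 - 46 = 46, d_7 = (2135 - 46^2)/1 = 19/1 = 19: (m_7, d_7) = (m_1, d_1) = (46, 19), so from here the quotients repeat a_1, ..., a_6; the period length is 6.
So sqrt(2135) = [46; (4, 1, 5, 1, 4, 92)] with period length k = 6.
k is even, so the fundamental solution of x^2 - 2135y^2 = 1 is (p_{k-1}, q_{k-1}) = (p_5, q_5); compute convergents through index 5.
Convergents (p_i = a_i*p_{i-1} + p_{i-2}, q_i = a_i*q_{i-1} + q_{i-2} with p_{-2}=0, p_{-1}=1, q_{-2}=1, q_{-1}=0):
  i=0: a_0=46, p_0 = 46*1 + 0 = 46, q_0 = 46*0 + 1 = 1.
  i=1: a_1=4, p_1 = 4*46 + 1 = 185, q_1 = 4*1 + 0 = 4.
  i=2: a_2=1, p_2 = 1*185 + 46 = 231, q_2 = 1*4 + 1 = 5.
  i=3: a_3=5, p_3 = 5*231 + 185 = 1340, q_3 = 5*5 + 4 = 29.
  i=4: a_4=1, p_4 = 1*1340 + 231 = 1571, q_4 = 1*29 + 5 = 34.
  i=5: a_5=4, p_5 = 4*1571 + 1340 = 7624, q_5 = 4*34 + 29 = 165.
Check: 7624^2 - 2135*165^2 = 58125376 - 58125375 = 1, so (x, y) = (7624, 165) solves the equation, and by the theorem it is the least positive solution.

(x, y) = (7624, 165)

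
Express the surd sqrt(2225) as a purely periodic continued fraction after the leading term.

Write x_i = (sqrt(2225) + m_i)/d_i with (m_0, d_0) = (0, 1). a_0 = floor(sqrt(2225)) = 47, since 47^2 = 2209 <= 2225 < 2304 = 48^2.
Iterate m_{i+1} = d_i*a_i - m_i, d_{i+1} = (2225 - m_{i+1}^2)/d_i, a_{i+1} = floor((a_0 + m_{i+1})/d_{i+1}):
  m_1 = 1*47 - 0 = 47, d_1 = (2225 - 47^2)/1 = 16/1 = 16, a_1 = floor((47 + 47)/16) = 5.
  m_2 = 16*5 - 47 = 33, d_2 = (2225 - 33^2)/16 = 1136/16 = 71, a_2 = floor((47 + 33)/71) = 1.
  m_3 = 71*1 - 33 = 38, d_3 = (2225 - 38^2)/71 = 781/71 = 11, a_3 = floor((47 + 38)/11) = 7.
  m_4 = 11*7 - 38 = 39, d_4 = (2225 - 39^2)/11 = 704/11 = 64, a_4 = floor((47 + 39)/64) = 1.
  m_5 = 64*1 - 39 = 25, d_5 = (2225 - 25^2)/64 = 1600/64 = 25, a_5 = floor((47 + 25)/25) = 2.
  m_6 = 25*2 - 25 = 25, d_6 = (2225 - 25^2)/25 = 1600/25 = 64, a_6 = floor((47 + 25)/64) = 1.
  m_7 = 64*1 - 25 = 39, d_7 = (2225 - 39^2)/64 = 704/64 = 11, a_7 = floor((47 + 39)/11) = 7.
  m_8 = 11*7 - 39 = 38, d_8 = (2225 - 38^2)/11 = 781/11 = 71, a_8 = floor((47 + 38)/71) = 1.
  m_9 = 71*1 - 38 = 33, d_9 = (2225 - 33^2)/71 = 1136/71 = 16, a_9 = floor((47 + 33)/16) = 5.
  m_10 = 16*5 - 33 = 47, d_10 = (2225 - 47^2)/16 = 16/16 = 1, a_10 = floor((47 + 47)/1) = 94.
  m_11 = 1*94 - 47 = 47, d_11 = (2225 - 47^2)/1 = 16/1 = 16: (m_11, d_11) = (m_1, d_1) = (47, 16), so from here the quotients repeat a_1, ..., a_10; the period length is 10.
Hence the expansion of sqrt(2225) is a_0 = 47 followed by the repeating block 5, 1, 7, 1, 2, 1, 7, 1, 5, 94 (period 10).

[47; (5, 1, 7, 1, 2, 1, 7, 1, 5, 94)]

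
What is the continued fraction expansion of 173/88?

Run the Euclidean algorithm on 173 and 88; the successive quotients are the partial quotients a_0, a_1, ... (each step inverts the fractional part left over by the previous one):
  173 = 1*88 + 85, so a_0 = 1.
  88 = 1*85 + 3, so a_1 = 1.
  85 = 28*3 + 1, so a_2 = 28.
  3 = 3*1 + 0, so a_3 = 3.
The remainder reaches 0 after 4 divisions, so the expansion has 4 partial quotients, read off in order.

[1; 1, 28, 3]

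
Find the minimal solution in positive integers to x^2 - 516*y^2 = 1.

(x, y) = (16855, 742)

First expand sqrt(516) as a continued fraction. With x_i = (sqrt(516) + m_i)/d_i and (m_0, d_0) = (0, 1): a_0 = floor(sqrt(516)) = 22, since 22^2 = 484 <= 516 < 529 = 23^2.
Iterate m_{i+1} = d_i*a_i - m_i, d_{i+1} = (516 - m_{i+1}^2)/d_i, a_{i+1} = floor((a_0 + m_{i+1})/d_{i+1}):
  m_1 = 1*22 - 0 = 22, d_1 = (516 - 22^2)/1 = 32/1 = 32, a_1 = floor((22 + 22)/32) = 1.
  m_2 = 32*1 - 22 = 10, d_2 = (516 - 10^2)/32 = 416/32 = 13, a_2 = floor((22 + 10)/13) = 2.
  m_3 = 13*2 - 10 = 16, d_3 = (516 - 16^2)/13 = 260/13 = 20, a_3 = floor((22 + 16)/20) = 1.
  m_4 = 20*1 - 16 = 4, d_4 = (516 - 4^2)/20 = 500/20 = 25, a_4 = floor((22 + 4)/25) = 1.
  m_5 = 25*1 - 4 = 21, d_5 = (516 - 21^2)/25 = 75/25 = 3, a_5 = floor((22 + 21)/3) = 14.
  m_6 = 3*14 - 21 = 21, d_6 = (516 - 21^2)/3 = 75/3 = 25, a_6 = floor((22 + 21)/25) = 1.
  m_7 = 25*1 - 21 = 4, d_7 = (516 - 4^2)/25 = 500/25 = 20, a_7 = floor((22 + 4)/20) = 1.
  m_8 = 20*1 - 4 = 16, d_8 = (516 - 16^2)/20 = 260/20 = 13, a_8 = floor((22 + 16)/13) = 2.
  m_9 = 13*2 - 16 = 10, d_9 = (516 - 10^2)/13 = 416/13 = 32, a_9 = floor((22 + 10)/32) = 1.
  m_10 = 32*1 - 10 = 22, d_10 = (516 - 22^2)/32 = 32/32 = 1, a_10 = floor((22 + 22)/1) = 44.
  m_11 = 1*44 - 22 = 22, d_11 = (516 - 22^2)/1 = 32/1 = 32: (m_11, d_11) = (m_1, d_1) = (22, 32), so from here the quotients repeat a_1, ..., a_10; the period length is 10.
So sqrt(516) = [22; (1, 2, 1, 1, 14, 1, 1, 2, 1, 44)] with period length k = 10.
k is even, so the fundamental solution of x^2 - 516y^2 = 1 is (p_{k-1}, q_{k-1}) = (p_9, q_9); compute convergents through index 9.
Convergents (p_i = a_i*p_{i-1} + p_{i-2}, q_i = a_i*q_{i-1} + q_{i-2} with p_{-2}=0, p_{-1}=1, q_{-2}=1, q_{-1}=0):
  i=0: a_0=22, p_0 = 22*1 + 0 = 22, q_0 = 22*0 + 1 = 1.
  i=1: a_1=1, p_1 = 1*22 + 1 = 23, q_1 = 1*1 + 0 = 1.
  i=2: a_2=2, p_2 = 2*23 + 22 = 68, q_2 = 2*1 + 1 = 3.
  i=3: a_3=1, p_3 = 1*68 + 23 = 91, q_3 = 1*3 + 1 = 4.
  i=4: a_4=1, p_4 = 1*91 + 68 = 159, q_4 = 1*4 + 3 = 7.
  i=5: a_5=14, p_5 = 14*159 + 91 = 2317, q_5 = 14*7 + 4 = 102.
  i=6: a_6=1, p_6 = 1*2317 + 159 = 2476, q_6 = 1*102 + 7 = 109.
  i=7: a_7=1, p_7 = 1*2476 + 2317 = 4793, q_7 = 1*109 + 102 = 211.
  i=8: a_8=2, p_8 = 2*4793 + 2476 = 12062, q_8 = 2*211 + 109 = 531.
  i=9: a_9=1, p_9 = 1*12062 + 4793 = 16855, q_9 = 1*531 + 211 = 742.
Check: 16855^2 - 516*742^2 = 284091025 - 284091024 = 1, so (x, y) = (16855, 742) solves the equation, and by the theorem it is the least positive solution.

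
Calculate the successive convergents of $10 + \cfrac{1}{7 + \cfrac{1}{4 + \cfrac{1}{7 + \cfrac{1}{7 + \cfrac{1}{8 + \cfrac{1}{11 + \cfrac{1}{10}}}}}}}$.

10/1, 71/7, 294/29, 2129/210, 15197/1499, 123705/12202, 1375952/135721, 13883225/1369412

Using the convergent recurrence p_i = a_i*p_{i-1} + p_{i-2}, q_i = a_i*q_{i-1} + q_{i-2} with p_{-2}=0, p_{-1}=1, q_{-2}=1, q_{-1}=0:
  i=0: a_0=10, p_0 = 10*1 + 0 = 10, q_0 = 10*0 + 1 = 1.
  i=1: a_1=7, p_1 = 7*10 + 1 = 71, q_1 = 7*1 + 0 = 7.
  i=2: a_2=4, p_2 = 4*71 + 10 = 294, q_2 = 4*7 + 1 = 29.
  i=3: a_3=7, p_3 = 7*294 + 71 = 2129, q_3 = 7*29 + 7 = 210.
  i=4: a_4=7, p_4 = 7*2129 + 294 = 15197, q_4 = 7*210 + 29 = 1499.
  i=5: a_5=8, p_5 = 8*15197 + 2129 = 123705, q_5 = 8*1499 + 210 = 12202.
  i=6: a_6=11, p_6 = 11*123705 + 15197 = 1375952, q_6 = 11*12202 + 1499 = 135721.
  i=7: a_7=10, p_7 = 10*1375952 + 123705 = 13883225, q_7 = 10*135721 + 12202 = 1369412.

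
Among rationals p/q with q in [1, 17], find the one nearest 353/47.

Expand x = 353/47 as a continued fraction with the Euclidean algorithm:
  353 = 7*47 + 24, so a_0 = 7.
  47 = 1*24 + 23, so a_1 = 1.
  24 = 1*23 + 1, so a_2 = 1.
  23 = 23*1 + 0, so a_3 = 23.
so x = [7; 1, 1, 23].
Convergents (p_i = a_i*p_{i-1} + p_{i-2}, q_i = a_i*q_{i-1} + q_{i-2} with p_{-2}=0, p_{-1}=1, q_{-2}=1, q_{-1}=0), until the denominator exceeds 17:
  i=0: a_0=7, p_0 = 7*1 + 0 = 7, q_0 = 7*0 + 1 = 1.
  i=1: a_1=1, p_1 = 1*7 + 1 = 8, q_1 = 1*1 + 0 = 1.
  i=2: a_2=1, p_2 = 1*8 + 7 = 15, q_2 = 1*1 + 1 = 2.
  i=3: a_3=23, p_3 = 23*15 + 8 = 353, q_3 = 23*2 + 1 = 47.
q_3 = 47 > 17, so the last convergent with denominator <= 17 is p_2/q_2 = 15/2.
The closest fraction with denominator <= 17 is either p_2/q_2 or the intermediate fraction (k*p_2 + p_1)/(k*q_2 + q_1) with the largest k >= 1 whose denominator stays <= 17; these approach x as k grows, and every other convergent or intermediate fraction in range is farther away.
Largest k: floor((17 - q_1)/q_2) = floor((17 - 1)/2) = 8.
That gives (8*15 + 8)/(8*2 + 1) = 128/17.
Compare the errors: |x - 15/2| = |353*2 - 15*47|/(47*2) = 1/94, and |x - 128/17| = |353*17 - 128*47|/(47*17) = 15/799.
Cross-multiplying, 1*799 = 799 < 1410 = 15*94, so 1/94 is smaller: the convergent 15/2 is closer to x than 128/17.

15/2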